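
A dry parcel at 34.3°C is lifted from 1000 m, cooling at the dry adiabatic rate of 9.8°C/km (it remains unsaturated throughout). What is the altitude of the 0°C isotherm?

Height above start = (34.3 − 0) / 9.8 = 3.5 km
Altitude = 1000 m + 3500 m = 4500 m

4500 m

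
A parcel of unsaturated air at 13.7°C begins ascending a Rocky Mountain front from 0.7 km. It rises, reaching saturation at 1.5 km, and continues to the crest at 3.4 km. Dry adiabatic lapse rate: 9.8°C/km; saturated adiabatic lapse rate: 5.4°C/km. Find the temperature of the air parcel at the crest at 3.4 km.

From 700 m to 1500 m (dry): cools by 9.8 × 0.8 = 7.84°C, giving 5.86°C.
From 1500 m to 3400 m (saturated): cools by 5.4 × 1.9 = 10.26°C, giving -4.4°C.

-4.4°C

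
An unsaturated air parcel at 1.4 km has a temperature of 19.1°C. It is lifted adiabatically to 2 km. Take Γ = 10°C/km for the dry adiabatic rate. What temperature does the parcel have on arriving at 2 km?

From 1400 m to 2000 m (dry adiabatic): cools by 10 × 0.6 = 6°C, giving 13.1°C.

13.1°C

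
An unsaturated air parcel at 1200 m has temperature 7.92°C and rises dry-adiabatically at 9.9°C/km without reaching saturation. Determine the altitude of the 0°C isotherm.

2000 m

Height above start = (7.92 − 0) / 9.9 = 0.8 km
Altitude = 1200 m + 800 m = 2000 m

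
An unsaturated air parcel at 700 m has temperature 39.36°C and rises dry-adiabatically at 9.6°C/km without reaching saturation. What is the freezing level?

4800 m

Height above start = (39.36 − 0) / 9.6 = 4.1 km
Altitude = 700 m + 4100 m = 4800 m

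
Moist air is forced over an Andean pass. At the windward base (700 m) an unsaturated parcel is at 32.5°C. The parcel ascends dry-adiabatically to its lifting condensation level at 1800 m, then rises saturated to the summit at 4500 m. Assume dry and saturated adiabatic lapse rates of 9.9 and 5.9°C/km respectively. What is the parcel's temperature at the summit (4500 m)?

5.68°C

700–1800 m, dry: Δz = 1.1 km ⇒ ΔT = -10.89°C; T = 21.61°C
1800–4500 m, saturated: Δz = 2.7 km ⇒ ΔT = -15.93°C; T = 5.68°C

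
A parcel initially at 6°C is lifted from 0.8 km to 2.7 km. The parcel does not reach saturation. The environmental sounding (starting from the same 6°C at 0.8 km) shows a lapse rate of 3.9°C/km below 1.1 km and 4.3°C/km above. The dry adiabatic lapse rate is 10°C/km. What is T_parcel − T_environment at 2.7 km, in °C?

-10.95°C (parcel cooler than environment)

Parcel:
  800–2700 m, dry: Δz = 1.9 km ⇒ ΔT = -19°C; T = -13°C
Environment:
  800–1100 m, environment, lower layer: Δz = 0.3 km ⇒ ΔT = -1.17°C; T = 4.83°C
  1100–2700 m, environment, upper layer: Δz = 1.6 km ⇒ ΔT = -6.88°C; T = -2.05°C
T_parcel − T_env = -13 − (-2.05) = -10.95°C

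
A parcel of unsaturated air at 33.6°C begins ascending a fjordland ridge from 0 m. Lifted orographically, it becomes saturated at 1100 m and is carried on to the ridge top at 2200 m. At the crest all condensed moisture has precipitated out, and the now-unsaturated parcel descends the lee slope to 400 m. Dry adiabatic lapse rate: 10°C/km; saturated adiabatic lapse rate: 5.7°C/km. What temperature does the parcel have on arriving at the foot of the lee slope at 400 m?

34.33°C

Dry to 1100 m: -10 × 1.1 km = -11°C, so T = 22.6°C.
Saturated to 2200 m: -5.7 × 1.1 km = -6.27°C, so T = 16.33°C.
Dry descent to 400 m: +10 × 1.8 km = +18°C, so T = 34.33°C.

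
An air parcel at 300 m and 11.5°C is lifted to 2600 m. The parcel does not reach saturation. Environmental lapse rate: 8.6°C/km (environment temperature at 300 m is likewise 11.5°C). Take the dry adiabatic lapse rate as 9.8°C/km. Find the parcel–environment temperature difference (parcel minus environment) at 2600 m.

-2.76°C (parcel cooler than environment)

Parcel:
  Dry to 2600 m: -9.8 × 2.3 km = -22.54°C, so T = -11.04°C.
Environment:
  Environment to 2600 m: -8.6 × 2.3 km = -19.78°C, so T = -8.28°C.
T_parcel − T_env = -11.04 − (-8.28) = -2.76°C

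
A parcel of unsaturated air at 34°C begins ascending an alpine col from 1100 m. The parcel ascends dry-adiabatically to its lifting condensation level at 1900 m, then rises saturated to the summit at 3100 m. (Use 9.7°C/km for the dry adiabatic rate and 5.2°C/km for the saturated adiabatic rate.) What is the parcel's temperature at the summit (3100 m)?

20°C

Dry to 1900 m: -9.7 × 0.8 km = -7.76°C, so T = 26.24°C.
Saturated to 3100 m: -5.2 × 1.2 km = -6.24°C, so T = 20°C.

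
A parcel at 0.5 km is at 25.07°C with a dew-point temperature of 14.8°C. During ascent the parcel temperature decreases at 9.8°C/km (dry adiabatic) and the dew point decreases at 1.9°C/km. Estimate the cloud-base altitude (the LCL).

T and T_d converge at 9.8 − 1.9 = 7.9°C per km
Height above start = (25.07 − 14.8) / 7.9 = 1.3 km
LCL altitude = 500 m + 1300 m = 1800 m

1.8 km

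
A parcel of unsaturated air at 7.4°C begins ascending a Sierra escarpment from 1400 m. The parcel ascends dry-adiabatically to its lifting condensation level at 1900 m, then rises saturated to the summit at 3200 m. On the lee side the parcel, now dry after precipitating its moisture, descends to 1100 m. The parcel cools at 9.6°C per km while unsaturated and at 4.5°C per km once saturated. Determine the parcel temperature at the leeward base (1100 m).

16.91°C

1400–1900 m, dry: Δz = 0.5 km ⇒ ΔT = -4.8°C; T = 2.6°C
1900–3200 m, saturated: Δz = 1.3 km ⇒ ΔT = -5.85°C; T = -3.25°C
3200–1100 m, dry descent: Δz = 2.1 km ⇒ ΔT = +20.16°C; T = 16.91°C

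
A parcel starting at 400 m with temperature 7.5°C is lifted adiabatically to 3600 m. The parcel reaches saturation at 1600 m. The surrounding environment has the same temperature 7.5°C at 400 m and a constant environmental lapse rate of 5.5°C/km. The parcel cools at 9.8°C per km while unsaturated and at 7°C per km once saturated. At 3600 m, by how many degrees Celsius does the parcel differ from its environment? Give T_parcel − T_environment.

Parcel:
  From 400 m to 1600 m (dry): cools by 9.8 × 1.2 = 11.76°C, giving -4.26°C.
  From 1600 m to 3600 m (saturated): cools by 7 × 2 = 14°C, giving -18.26°C.
Environment:
  From 400 m to 3600 m (environment): cools by 5.5 × 3.2 = 17.6°C, giving -10.1°C.
T_parcel − T_env = -18.26 − (-10.1) = -8.16°C

-8.16°C (parcel cooler than environment)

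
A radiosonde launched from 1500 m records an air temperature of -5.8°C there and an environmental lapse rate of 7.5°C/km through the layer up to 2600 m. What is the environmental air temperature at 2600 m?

1500–2600 m, environmental: Δz = 1.1 km ⇒ ΔT = -8.25°C; T = -14.05°C

-14.05°C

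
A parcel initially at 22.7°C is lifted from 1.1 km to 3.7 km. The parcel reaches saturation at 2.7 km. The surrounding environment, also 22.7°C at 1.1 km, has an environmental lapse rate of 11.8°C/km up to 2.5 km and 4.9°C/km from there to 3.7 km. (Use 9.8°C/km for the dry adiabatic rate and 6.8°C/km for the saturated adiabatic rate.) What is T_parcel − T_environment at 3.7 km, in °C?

Parcel:
  1100–2700 m, dry: Δz = 1.6 km ⇒ ΔT = -15.68°C; T = 7.02°C
  2700–3700 m, saturated: Δz = 1 km ⇒ ΔT = -6.8°C; T = 0.22°C
Environment:
  1100–2500 m, environment, lower layer: Δz = 1.4 km ⇒ ΔT = -16.52°C; T = 6.18°C
  2500–3700 m, environment, upper layer: Δz = 1.2 km ⇒ ΔT = -5.88°C; T = 0.3°C
T_parcel − T_env = 0.22 − 0.3 = -0.08°C

-0.08°C (parcel cooler than environment)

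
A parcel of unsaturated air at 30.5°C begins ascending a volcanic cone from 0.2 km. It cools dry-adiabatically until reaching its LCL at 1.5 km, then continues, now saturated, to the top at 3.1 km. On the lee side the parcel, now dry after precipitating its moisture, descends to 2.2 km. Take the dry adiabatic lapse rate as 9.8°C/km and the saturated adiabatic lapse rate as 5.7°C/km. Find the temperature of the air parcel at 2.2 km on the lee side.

17.46°C

200 → 1500 m (dry, 9.8°C/km): ΔT = -9.8 × 1.3 = -12.74°C → T = 17.76°C
1500 → 3100 m (saturated, 5.7°C/km): ΔT = -5.7 × 1.6 = -9.12°C → T = 8.64°C
3100 → 2200 m (dry descent, 9.8°C/km): ΔT = +9.8 × 0.9 = +8.82°C → T = 17.46°C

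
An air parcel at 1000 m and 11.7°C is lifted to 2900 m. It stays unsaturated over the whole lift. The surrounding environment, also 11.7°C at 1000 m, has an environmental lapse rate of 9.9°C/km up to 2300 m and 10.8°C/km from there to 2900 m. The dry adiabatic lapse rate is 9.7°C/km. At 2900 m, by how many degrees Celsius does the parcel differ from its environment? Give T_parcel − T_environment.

Parcel:
  Dry to 2900 m: -9.7 × 1.9 km = -18.43°C, so T = -6.73°C.
Environment:
  Environment, lower layer to 2300 m: -9.9 × 1.3 km = -12.87°C, so T = -1.17°C.
  Environment, upper layer to 2900 m: -10.8 × 0.6 km = -6.48°C, so T = -7.65°C.
T_parcel − T_env = -6.73 − (-7.65) = +0.92°C

+0.92°C (parcel warmer than environment)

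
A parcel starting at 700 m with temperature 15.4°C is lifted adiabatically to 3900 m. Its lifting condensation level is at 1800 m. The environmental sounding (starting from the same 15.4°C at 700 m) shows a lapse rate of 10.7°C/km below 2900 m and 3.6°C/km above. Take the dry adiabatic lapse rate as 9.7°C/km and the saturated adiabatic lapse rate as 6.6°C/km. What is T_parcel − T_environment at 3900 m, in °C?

Parcel:
  From 700 m to 1800 m (dry): cools by 9.7 × 1.1 = 10.67°C, giving 4.73°C.
  From 1800 m to 3900 m (saturated): cools by 6.6 × 2.1 = 13.86°C, giving -9.13°C.
Environment:
  From 700 m to 2900 m (environment, lower layer): cools by 10.7 × 2.2 = 23.54°C, giving -8.14°C.
  From 2900 m to 3900 m (environment, upper layer): cools by 3.6 × 1 = 3.6°C, giving -11.74°C.
T_parcel − T_env = -9.13 − (-11.74) = +2.61°C

+2.61°C (parcel warmer than environment)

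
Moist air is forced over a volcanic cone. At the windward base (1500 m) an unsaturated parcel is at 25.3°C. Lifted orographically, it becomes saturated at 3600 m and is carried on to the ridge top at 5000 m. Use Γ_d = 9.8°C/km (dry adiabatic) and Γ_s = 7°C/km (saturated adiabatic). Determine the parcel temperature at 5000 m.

-5.08°C

Dry to 3600 m: -9.8 × 2.1 km = -20.58°C, so T = 4.72°C.
Saturated to 5000 m: -7 × 1.4 km = -9.8°C, so T = -5.08°C.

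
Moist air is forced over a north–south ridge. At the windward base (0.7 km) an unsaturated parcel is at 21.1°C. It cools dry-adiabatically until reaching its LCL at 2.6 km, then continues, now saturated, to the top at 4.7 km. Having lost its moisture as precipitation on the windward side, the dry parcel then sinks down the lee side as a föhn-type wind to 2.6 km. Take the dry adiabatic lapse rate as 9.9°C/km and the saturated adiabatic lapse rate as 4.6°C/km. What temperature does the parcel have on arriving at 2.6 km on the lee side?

700 → 2600 m (dry, 9.9°C/km): ΔT = -9.9 × 1.9 = -18.81°C → T = 2.29°C
2600 → 4700 m (saturated, 4.6°C/km): ΔT = -4.6 × 2.1 = -9.66°C → T = -7.37°C
4700 → 2600 m (dry descent, 9.9°C/km): ΔT = +9.9 × 2.1 = +20.79°C → T = 13.42°C

13.42°C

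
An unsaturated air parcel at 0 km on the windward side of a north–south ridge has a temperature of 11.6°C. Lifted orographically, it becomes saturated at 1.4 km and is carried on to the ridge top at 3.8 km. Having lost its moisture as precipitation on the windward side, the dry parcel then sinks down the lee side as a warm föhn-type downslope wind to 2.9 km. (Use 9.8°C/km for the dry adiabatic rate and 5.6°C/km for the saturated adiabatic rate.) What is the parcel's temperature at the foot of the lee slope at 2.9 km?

From 0 m to 1400 m (dry): cools by 9.8 × 1.4 = 13.72°C, giving -2.12°C.
From 1400 m to 3800 m (saturated): cools by 5.6 × 2.4 = 13.44°C, giving -15.56°C.
From 3800 m to 2900 m (dry descent): warms by 9.8 × 0.9 = 8.82°C, giving -6.74°C.

-6.74°C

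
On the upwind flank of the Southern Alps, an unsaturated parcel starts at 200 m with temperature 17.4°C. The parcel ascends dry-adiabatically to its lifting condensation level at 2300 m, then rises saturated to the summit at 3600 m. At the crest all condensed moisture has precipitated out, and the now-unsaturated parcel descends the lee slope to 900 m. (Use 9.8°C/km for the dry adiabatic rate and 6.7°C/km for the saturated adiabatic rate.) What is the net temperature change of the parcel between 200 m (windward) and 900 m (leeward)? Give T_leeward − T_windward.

-2.83°C

200–2300 m, dry: Δz = 2.1 km ⇒ ΔT = -20.58°C; T = -3.18°C
2300–3600 m, saturated: Δz = 1.3 km ⇒ ΔT = -8.71°C; T = -11.89°C
3600–900 m, dry descent: Δz = 2.7 km ⇒ ΔT = +26.46°C; T = 14.57°C
Net change vs windward start: 14.57 − 17.4 = -2.83°C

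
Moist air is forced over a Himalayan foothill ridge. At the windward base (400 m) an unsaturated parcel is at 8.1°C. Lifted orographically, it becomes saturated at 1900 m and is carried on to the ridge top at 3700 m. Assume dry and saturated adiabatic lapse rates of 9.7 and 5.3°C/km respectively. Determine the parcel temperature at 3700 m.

400 → 1900 m (dry, 9.7°C/km): ΔT = -9.7 × 1.5 = -14.55°C → T = -6.45°C
1900 → 3700 m (saturated, 5.3°C/km): ΔT = -5.3 × 1.8 = -9.54°C → T = -15.99°C

-15.99°C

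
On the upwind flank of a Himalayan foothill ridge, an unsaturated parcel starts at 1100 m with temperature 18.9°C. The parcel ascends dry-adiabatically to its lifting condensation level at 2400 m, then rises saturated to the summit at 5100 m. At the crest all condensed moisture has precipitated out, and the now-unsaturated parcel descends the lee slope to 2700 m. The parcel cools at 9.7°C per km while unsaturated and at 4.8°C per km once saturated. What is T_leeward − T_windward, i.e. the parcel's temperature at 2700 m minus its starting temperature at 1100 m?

-2.29°C

1100 → 2400 m (dry, 9.7°C/km): ΔT = -9.7 × 1.3 = -12.61°C → T = 6.29°C
2400 → 5100 m (saturated, 4.8°C/km): ΔT = -4.8 × 2.7 = -12.96°C → T = -6.67°C
5100 → 2700 m (dry descent, 9.7°C/km): ΔT = +9.7 × 2.4 = +23.28°C → T = 16.61°C
Net change vs windward start: 16.61 − 18.9 = -2.29°C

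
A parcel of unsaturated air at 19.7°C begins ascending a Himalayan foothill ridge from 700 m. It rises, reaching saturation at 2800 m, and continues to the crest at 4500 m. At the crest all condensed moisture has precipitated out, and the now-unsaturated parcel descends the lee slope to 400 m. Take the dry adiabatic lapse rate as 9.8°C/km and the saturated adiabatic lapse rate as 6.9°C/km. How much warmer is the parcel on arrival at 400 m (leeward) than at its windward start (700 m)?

+7.87°C

700 → 2800 m (dry, 9.8°C/km): ΔT = -9.8 × 2.1 = -20.58°C → T = -0.88°C
2800 → 4500 m (saturated, 6.9°C/km): ΔT = -6.9 × 1.7 = -11.73°C → T = -12.61°C
4500 → 400 m (dry descent, 9.8°C/km): ΔT = +9.8 × 4.1 = +40.18°C → T = 27.57°C
Net change vs windward start: 27.57 − 19.7 = +7.87°C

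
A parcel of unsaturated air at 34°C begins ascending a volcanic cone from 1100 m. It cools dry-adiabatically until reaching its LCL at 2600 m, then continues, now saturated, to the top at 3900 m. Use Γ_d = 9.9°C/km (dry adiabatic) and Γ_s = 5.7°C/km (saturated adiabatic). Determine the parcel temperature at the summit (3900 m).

From 1100 m to 2600 m (dry): cools by 9.9 × 1.5 = 14.85°C, giving 19.15°C.
From 2600 m to 3900 m (saturated): cools by 5.7 × 1.3 = 7.41°C, giving 11.74°C.

11.74°C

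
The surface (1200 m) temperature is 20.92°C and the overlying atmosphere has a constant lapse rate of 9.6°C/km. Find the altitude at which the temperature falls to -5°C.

Height above start = (20.92 − (-5)) / 9.6 = 2.7 km
Altitude = 1200 m + 2700 m = 3900 m

3900 m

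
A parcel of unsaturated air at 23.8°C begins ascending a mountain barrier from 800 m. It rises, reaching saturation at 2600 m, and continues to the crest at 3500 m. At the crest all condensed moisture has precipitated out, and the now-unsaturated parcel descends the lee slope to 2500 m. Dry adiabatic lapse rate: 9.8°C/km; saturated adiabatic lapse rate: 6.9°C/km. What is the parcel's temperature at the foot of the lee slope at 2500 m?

800 → 2600 m (dry, 9.8°C/km): ΔT = -9.8 × 1.8 = -17.64°C → T = 6.16°C
2600 → 3500 m (saturated, 6.9°C/km): ΔT = -6.9 × 0.9 = -6.21°C → T = -0.05°C
3500 → 2500 m (dry descent, 9.8°C/km): ΔT = +9.8 × 1 = +9.8°C → T = 9.75°C

9.75°C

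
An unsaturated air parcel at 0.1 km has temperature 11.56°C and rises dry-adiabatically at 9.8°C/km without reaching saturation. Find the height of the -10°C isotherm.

2.3 km

Height above start = (11.56 − (-10)) / 9.8 = 2.2 km
Altitude = 100 m + 2200 m = 2300 m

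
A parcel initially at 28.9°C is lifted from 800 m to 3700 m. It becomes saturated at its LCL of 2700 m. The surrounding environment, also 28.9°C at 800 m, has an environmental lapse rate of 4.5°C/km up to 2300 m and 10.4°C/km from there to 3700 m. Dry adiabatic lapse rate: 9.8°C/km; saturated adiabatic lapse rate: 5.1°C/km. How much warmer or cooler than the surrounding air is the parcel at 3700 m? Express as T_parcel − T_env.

-2.41°C (parcel cooler than environment)

Parcel:
  From 800 m to 2700 m (dry): cools by 9.8 × 1.9 = 18.62°C, giving 10.28°C.
  From 2700 m to 3700 m (saturated): cools by 5.1 × 1 = 5.1°C, giving 5.18°C.
Environment:
  From 800 m to 2300 m (environment, lower layer): cools by 4.5 × 1.5 = 6.75°C, giving 22.15°C.
  From 2300 m to 3700 m (environment, upper layer): cools by 10.4 × 1.4 = 14.56°C, giving 7.59°C.
T_parcel − T_env = 5.18 − 7.59 = -2.41°C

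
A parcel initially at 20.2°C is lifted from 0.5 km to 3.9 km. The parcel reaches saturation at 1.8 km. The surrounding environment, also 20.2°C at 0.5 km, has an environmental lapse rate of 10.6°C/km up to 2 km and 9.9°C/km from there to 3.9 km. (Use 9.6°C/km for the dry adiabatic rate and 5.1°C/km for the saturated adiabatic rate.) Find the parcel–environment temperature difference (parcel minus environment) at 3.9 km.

+11.52°C (parcel warmer than environment)

Parcel:
  From 500 m to 1800 m (dry): cools by 9.6 × 1.3 = 12.48°C, giving 7.72°C.
  From 1800 m to 3900 m (saturated): cools by 5.1 × 2.1 = 10.71°C, giving -2.99°C.
Environment:
  From 500 m to 2000 m (environment, lower layer): cools by 10.6 × 1.5 = 15.9°C, giving 4.3°C.
  From 2000 m to 3900 m (environment, upper layer): cools by 9.9 × 1.9 = 18.81°C, giving -14.51°C.
T_parcel − T_env = -2.99 − (-14.51) = +11.52°C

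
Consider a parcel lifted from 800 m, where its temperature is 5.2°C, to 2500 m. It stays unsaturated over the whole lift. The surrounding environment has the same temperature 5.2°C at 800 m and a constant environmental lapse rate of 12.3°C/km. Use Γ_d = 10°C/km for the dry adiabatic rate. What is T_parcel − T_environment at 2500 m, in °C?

Parcel:
  From 800 m to 2500 m (dry): cools by 10 × 1.7 = 17°C, giving -11.8°C.
Environment:
  From 800 m to 2500 m (environment): cools by 12.3 × 1.7 = 20.91°C, giving -15.71°C.
T_parcel − T_env = -11.8 − (-15.71) = +3.91°C

+3.91°C (parcel warmer than environment)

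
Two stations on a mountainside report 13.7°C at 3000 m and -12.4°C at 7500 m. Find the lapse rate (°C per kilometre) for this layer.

Γ = −ΔT/Δz = (13.7 − (-12.4)) / (7500 − 3000) m
  = 26.1°C / 4.5 km = 5.8°C/km

5.8°C/km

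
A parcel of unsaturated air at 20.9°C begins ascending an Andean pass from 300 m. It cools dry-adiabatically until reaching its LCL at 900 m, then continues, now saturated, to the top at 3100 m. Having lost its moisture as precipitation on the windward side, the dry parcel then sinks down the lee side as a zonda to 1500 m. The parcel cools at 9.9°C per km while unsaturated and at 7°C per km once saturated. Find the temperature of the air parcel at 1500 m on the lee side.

From 300 m to 900 m (dry): cools by 9.9 × 0.6 = 5.94°C, giving 14.96°C.
From 900 m to 3100 m (saturated): cools by 7 × 2.2 = 15.4°C, giving -0.44°C.
From 3100 m to 1500 m (dry descent): warms by 9.9 × 1.6 = 15.84°C, giving 15.4°C.

15.4°C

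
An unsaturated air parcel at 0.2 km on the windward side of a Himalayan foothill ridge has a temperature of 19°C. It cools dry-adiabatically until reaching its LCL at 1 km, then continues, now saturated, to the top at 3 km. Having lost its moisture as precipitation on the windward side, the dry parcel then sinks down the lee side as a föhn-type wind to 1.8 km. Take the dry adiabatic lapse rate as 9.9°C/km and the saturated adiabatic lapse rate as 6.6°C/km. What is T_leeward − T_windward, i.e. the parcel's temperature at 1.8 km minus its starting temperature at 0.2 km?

-9.24°C

200–1000 m, dry: Δz = 0.8 km ⇒ ΔT = -7.92°C; T = 11.08°C
1000–3000 m, saturated: Δz = 2 km ⇒ ΔT = -13.2°C; T = -2.12°C
3000–1800 m, dry descent: Δz = 1.2 km ⇒ ΔT = +11.88°C; T = 9.76°C
Net change vs windward start: 9.76 − 19 = -9.24°C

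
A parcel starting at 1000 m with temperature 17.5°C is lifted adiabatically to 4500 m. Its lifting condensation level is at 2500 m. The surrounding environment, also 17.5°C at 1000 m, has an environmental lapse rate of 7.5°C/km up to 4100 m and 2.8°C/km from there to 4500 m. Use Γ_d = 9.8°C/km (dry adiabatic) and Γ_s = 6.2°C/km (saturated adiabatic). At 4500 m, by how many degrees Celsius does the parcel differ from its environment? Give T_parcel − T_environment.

-2.73°C (parcel cooler than environment)

Parcel:
  From 1000 m to 2500 m (dry): cools by 9.8 × 1.5 = 14.7°C, giving 2.8°C.
  From 2500 m to 4500 m (saturated): cools by 6.2 × 2 = 12.4°C, giving -9.6°C.
Environment:
  From 1000 m to 4100 m (environment, lower layer): cools by 7.5 × 3.1 = 23.25°C, giving -5.75°C.
  From 4100 m to 4500 m (environment, upper layer): cools by 2.8 × 0.4 = 1.12°C, giving -6.87°C.
T_parcel − T_env = -9.6 − (-6.87) = -2.73°C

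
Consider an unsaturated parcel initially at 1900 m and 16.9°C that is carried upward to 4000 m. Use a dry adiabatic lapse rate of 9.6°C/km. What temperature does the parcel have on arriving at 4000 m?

-3.26°C

1900 → 4000 m (dry adiabatic, 9.6°C/km): ΔT = -9.6 × 2.1 = -20.16°C → T = -3.26°C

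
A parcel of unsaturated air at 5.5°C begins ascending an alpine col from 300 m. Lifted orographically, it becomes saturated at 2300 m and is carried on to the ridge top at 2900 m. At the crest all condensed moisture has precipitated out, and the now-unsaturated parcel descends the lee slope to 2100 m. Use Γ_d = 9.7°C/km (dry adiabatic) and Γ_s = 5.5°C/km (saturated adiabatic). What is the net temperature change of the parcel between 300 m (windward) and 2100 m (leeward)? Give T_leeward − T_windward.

300 → 2300 m (dry, 9.7°C/km): ΔT = -9.7 × 2 = -19.4°C → T = -13.9°C
2300 → 2900 m (saturated, 5.5°C/km): ΔT = -5.5 × 0.6 = -3.3°C → T = -17.2°C
2900 → 2100 m (dry descent, 9.7°C/km): ΔT = +9.7 × 0.8 = +7.76°C → T = -9.44°C
Net change vs windward start: -9.44 − 5.5 = -14.94°C

-14.94°C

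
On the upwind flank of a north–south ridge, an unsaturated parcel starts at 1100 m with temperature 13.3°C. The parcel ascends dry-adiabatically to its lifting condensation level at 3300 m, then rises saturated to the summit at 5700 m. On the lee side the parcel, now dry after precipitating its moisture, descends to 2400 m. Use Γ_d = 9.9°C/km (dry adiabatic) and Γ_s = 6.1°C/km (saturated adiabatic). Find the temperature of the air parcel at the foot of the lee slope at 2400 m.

9.55°C

Dry to 3300 m: -9.9 × 2.2 km = -21.78°C, so T = -8.48°C.
Saturated to 5700 m: -6.1 × 2.4 km = -14.64°C, so T = -23.12°C.
Dry descent to 2400 m: +9.9 × 3.3 km = +32.67°C, so T = 9.55°C.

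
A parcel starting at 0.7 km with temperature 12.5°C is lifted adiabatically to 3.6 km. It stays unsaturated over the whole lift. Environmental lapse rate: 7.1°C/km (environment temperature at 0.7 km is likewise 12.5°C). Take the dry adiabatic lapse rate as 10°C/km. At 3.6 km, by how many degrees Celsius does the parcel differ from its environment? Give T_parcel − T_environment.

Parcel:
  From 700 m to 3600 m (dry): cools by 10 × 2.9 = 29°C, giving -16.5°C.
Environment:
  From 700 m to 3600 m (environment): cools by 7.1 × 2.9 = 20.59°C, giving -8.09°C.
T_parcel − T_env = -16.5 − (-8.09) = -8.41°C

-8.41°C (parcel cooler than environment)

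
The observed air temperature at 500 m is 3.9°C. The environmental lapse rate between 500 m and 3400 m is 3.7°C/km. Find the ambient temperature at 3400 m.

500 → 3400 m (environmental, 3.7°C/km): ΔT = -3.7 × 2.9 = -10.73°C → T = -6.83°C

-6.83°C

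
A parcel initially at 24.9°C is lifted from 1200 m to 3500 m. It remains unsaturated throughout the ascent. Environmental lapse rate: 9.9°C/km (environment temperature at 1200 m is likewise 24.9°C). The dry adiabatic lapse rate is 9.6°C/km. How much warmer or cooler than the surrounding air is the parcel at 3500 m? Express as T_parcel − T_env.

+0.69°C (parcel warmer than environment)

Parcel:
  1200–3500 m, dry: Δz = 2.3 km ⇒ ΔT = -22.08°C; T = 2.82°C
Environment:
  1200–3500 m, environment: Δz = 2.3 km ⇒ ΔT = -22.77°C; T = 2.13°C
T_parcel − T_env = 2.82 − 2.13 = +0.69°C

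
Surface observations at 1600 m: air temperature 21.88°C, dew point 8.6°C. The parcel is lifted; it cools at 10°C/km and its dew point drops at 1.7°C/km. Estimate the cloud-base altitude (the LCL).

T and T_d converge at 10 − 1.7 = 8.3°C per km
Height above start = (21.88 − 8.6) / 8.3 = 1.6 km
LCL altitude = 1600 m + 1600 m = 3200 m

3200 m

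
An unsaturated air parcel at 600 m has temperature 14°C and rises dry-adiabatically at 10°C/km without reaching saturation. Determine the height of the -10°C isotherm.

Height above start = (14 − (-10)) / 10 = 2.4 km
Altitude = 600 m + 2400 m = 3000 m

3000 m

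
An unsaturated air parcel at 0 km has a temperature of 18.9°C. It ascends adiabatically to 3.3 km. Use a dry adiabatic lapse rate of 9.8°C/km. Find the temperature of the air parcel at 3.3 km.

From 0 m to 3300 m (dry adiabatic): cools by 9.8 × 3.3 = 32.34°C, giving -13.44°C.

-13.44°C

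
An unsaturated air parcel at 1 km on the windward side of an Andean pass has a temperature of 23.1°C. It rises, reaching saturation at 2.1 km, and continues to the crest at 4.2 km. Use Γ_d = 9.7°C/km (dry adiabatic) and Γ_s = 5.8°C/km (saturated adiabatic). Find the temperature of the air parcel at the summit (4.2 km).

1000 → 2100 m (dry, 9.7°C/km): ΔT = -9.7 × 1.1 = -10.67°C → T = 12.43°C
2100 → 4200 m (saturated, 5.8°C/km): ΔT = -5.8 × 2.1 = -12.18°C → T = 0.25°C

0.25°C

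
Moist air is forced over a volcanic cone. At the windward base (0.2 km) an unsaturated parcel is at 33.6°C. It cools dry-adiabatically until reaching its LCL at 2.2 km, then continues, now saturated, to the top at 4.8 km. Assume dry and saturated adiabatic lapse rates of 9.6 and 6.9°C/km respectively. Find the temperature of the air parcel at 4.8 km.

200–2200 m, dry: Δz = 2 km ⇒ ΔT = -19.2°C; T = 14.4°C
2200–4800 m, saturated: Δz = 2.6 km ⇒ ΔT = -17.94°C; T = -3.54°C

-3.54°C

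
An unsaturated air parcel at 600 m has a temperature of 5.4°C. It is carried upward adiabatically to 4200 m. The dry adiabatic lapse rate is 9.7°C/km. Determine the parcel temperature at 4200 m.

-29.52°C

Dry adiabatic to 4200 m: -9.7 × 3.6 km = -34.92°C, so T = -29.52°C.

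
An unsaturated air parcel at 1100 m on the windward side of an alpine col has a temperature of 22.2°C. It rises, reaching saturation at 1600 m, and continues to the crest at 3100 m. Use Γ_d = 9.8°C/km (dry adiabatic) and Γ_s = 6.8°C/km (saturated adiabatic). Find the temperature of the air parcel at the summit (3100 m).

7.1°C

Dry to 1600 m: -9.8 × 0.5 km = -4.9°C, so T = 17.3°C.
Saturated to 3100 m: -6.8 × 1.5 km = -10.2°C, so T = 7.1°C.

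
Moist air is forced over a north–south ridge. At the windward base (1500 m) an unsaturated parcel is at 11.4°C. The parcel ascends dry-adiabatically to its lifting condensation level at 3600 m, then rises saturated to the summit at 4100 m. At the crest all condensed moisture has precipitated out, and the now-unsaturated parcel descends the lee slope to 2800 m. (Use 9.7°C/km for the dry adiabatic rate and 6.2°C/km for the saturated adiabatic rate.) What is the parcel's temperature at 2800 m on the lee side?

From 1500 m to 3600 m (dry): cools by 9.7 × 2.1 = 20.37°C, giving -8.97°C.
From 3600 m to 4100 m (saturated): cools by 6.2 × 0.5 = 3.1°C, giving -12.07°C.
From 4100 m to 2800 m (dry descent): warms by 9.7 × 1.3 = 12.61°C, giving 0.54°C.

0.54°C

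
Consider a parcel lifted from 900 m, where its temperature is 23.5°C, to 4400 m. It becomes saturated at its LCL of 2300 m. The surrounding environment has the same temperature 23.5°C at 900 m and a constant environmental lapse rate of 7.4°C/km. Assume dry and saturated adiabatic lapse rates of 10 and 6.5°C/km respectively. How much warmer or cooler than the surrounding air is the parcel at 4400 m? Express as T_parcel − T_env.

Parcel:
  From 900 m to 2300 m (dry): cools by 10 × 1.4 = 14°C, giving 9.5°C.
  From 2300 m to 4400 m (saturated): cools by 6.5 × 2.1 = 13.65°C, giving -4.15°C.
Environment:
  From 900 m to 4400 m (environment): cools by 7.4 × 3.5 = 25.9°C, giving -2.4°C.
T_parcel − T_env = -4.15 − (-2.4) = -1.75°C

-1.75°C (parcel cooler than environment)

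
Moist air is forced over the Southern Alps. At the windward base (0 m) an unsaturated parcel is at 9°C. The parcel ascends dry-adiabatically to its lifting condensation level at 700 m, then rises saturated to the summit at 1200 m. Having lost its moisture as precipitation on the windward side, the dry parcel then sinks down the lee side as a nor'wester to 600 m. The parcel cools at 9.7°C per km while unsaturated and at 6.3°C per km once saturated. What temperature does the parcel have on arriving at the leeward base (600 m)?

0–700 m, dry: Δz = 0.7 km ⇒ ΔT = -6.79°C; T = 2.21°C
700–1200 m, saturated: Δz = 0.5 km ⇒ ΔT = -3.15°C; T = -0.94°C
1200–600 m, dry descent: Δz = 0.6 km ⇒ ΔT = +5.82°C; T = 4.88°C

4.88°C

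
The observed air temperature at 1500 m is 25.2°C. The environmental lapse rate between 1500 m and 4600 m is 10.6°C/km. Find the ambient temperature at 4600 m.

-7.66°C

Environmental to 4600 m: -10.6 × 3.1 km = -32.86°C, so T = -7.66°C.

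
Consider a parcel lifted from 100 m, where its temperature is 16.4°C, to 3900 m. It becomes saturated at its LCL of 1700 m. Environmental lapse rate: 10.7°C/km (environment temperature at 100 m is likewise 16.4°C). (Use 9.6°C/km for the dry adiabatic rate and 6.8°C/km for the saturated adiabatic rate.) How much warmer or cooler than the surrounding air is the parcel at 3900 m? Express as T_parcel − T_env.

+10.34°C (parcel warmer than environment)

Parcel:
  100–1700 m, dry: Δz = 1.6 km ⇒ ΔT = -15.36°C; T = 1.04°C
  1700–3900 m, saturated: Δz = 2.2 km ⇒ ΔT = -14.96°C; T = -13.92°C
Environment:
  100–3900 m, environment: Δz = 3.8 km ⇒ ΔT = -40.66°C; T = -24.26°C
T_parcel − T_env = -13.92 − (-24.26) = +10.34°C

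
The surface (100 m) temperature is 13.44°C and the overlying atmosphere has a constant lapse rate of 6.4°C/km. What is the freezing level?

2200 m

Height above start = (13.44 − 0) / 6.4 = 2.1 km
Altitude = 100 m + 2100 m = 2200 m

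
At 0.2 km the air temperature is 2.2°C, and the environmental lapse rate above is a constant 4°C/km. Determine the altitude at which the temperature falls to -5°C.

2 km

Height above start = (2.2 − (-5)) / 4 = 1.8 km
Altitude = 200 m + 1800 m = 2000 m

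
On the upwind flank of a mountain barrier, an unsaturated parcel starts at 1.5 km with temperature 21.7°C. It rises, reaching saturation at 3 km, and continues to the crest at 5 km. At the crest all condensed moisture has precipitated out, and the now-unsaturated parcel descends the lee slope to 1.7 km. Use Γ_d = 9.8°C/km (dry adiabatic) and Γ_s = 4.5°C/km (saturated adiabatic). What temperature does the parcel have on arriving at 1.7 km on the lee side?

1500–3000 m, dry: Δz = 1.5 km ⇒ ΔT = -14.7°C; T = 7°C
3000–5000 m, saturated: Δz = 2 km ⇒ ΔT = -9°C; T = -2°C
5000–1700 m, dry descent: Δz = 3.3 km ⇒ ΔT = +32.34°C; T = 30.34°C

30.34°C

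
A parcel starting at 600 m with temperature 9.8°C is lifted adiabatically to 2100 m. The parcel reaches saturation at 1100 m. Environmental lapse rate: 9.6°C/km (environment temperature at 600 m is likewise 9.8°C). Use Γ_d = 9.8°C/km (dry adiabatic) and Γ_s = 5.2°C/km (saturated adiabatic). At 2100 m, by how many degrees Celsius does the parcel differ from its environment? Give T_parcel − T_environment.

Parcel:
  From 600 m to 1100 m (dry): cools by 9.8 × 0.5 = 4.9°C, giving 4.9°C.
  From 1100 m to 2100 m (saturated): cools by 5.2 × 1 = 5.2°C, giving -0.3°C.
Environment:
  From 600 m to 2100 m (environment): cools by 9.6 × 1.5 = 14.4°C, giving -4.6°C.
T_parcel − T_env = -0.3 − (-4.6) = +4.3°C

+4.3°C (parcel warmer than environment)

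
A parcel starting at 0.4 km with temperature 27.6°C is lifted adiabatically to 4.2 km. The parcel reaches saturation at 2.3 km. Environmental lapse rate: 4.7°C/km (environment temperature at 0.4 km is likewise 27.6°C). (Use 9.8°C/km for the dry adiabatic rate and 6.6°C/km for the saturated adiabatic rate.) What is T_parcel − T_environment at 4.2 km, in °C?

Parcel:
  400–2300 m, dry: Δz = 1.9 km ⇒ ΔT = -18.62°C; T = 8.98°C
  2300–4200 m, saturated: Δz = 1.9 km ⇒ ΔT = -12.54°C; T = -3.56°C
Environment:
  400–4200 m, environment: Δz = 3.8 km ⇒ ΔT = -17.86°C; T = 9.74°C
T_parcel − T_env = -3.56 − 9.74 = -13.3°C

-13.3°C (parcel cooler than environment)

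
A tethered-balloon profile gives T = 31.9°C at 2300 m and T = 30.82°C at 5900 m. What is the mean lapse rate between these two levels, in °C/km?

0.3°C/km

Γ = −ΔT/Δz = (31.9 − 30.82) / (5900 − 2300) m
  = 1.08°C / 3.6 km = 0.3°C/km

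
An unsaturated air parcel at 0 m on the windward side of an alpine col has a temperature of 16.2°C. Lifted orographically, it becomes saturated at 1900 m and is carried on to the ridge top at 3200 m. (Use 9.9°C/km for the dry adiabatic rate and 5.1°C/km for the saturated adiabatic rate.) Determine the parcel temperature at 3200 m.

0 → 1900 m (dry, 9.9°C/km): ΔT = -9.9 × 1.9 = -18.81°C → T = -2.61°C
1900 → 3200 m (saturated, 5.1°C/km): ΔT = -5.1 × 1.3 = -6.63°C → T = -9.24°C

-9.24°C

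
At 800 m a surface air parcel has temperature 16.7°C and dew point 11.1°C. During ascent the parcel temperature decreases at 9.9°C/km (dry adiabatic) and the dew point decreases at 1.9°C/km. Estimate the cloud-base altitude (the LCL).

T and T_d converge at 9.9 − 1.9 = 8°C per km
Height above start = (16.7 − 11.1) / 8 = 0.7 km
LCL altitude = 800 m + 700 m = 1500 m

1500 m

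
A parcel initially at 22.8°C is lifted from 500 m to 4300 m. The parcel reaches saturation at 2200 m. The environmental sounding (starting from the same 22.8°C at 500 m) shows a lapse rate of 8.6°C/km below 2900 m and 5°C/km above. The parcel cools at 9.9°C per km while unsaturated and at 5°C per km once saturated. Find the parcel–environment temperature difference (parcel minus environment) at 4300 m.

Parcel:
  Dry to 2200 m: -9.9 × 1.7 km = -16.83°C, so T = 5.97°C.
  Saturated to 4300 m: -5 × 2.1 km = -10.5°C, so T = -4.53°C.
Environment:
  Environment, lower layer to 2900 m: -8.6 × 2.4 km = -20.64°C, so T = 2.16°C.
  Environment, upper layer to 4300 m: -5 × 1.4 km = -7°C, so T = -4.84°C.
T_parcel − T_env = -4.53 − (-4.84) = +0.31°C

+0.31°C (parcel warmer than environment)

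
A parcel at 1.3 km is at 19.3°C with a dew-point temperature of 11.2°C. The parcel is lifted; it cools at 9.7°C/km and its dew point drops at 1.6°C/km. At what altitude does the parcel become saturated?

T and T_d converge at 9.7 − 1.6 = 8.1°C per km
Height above start = (19.3 − 11.2) / 8.1 = 1 km
LCL altitude = 1300 m + 1000 m = 2300 m

2.3 km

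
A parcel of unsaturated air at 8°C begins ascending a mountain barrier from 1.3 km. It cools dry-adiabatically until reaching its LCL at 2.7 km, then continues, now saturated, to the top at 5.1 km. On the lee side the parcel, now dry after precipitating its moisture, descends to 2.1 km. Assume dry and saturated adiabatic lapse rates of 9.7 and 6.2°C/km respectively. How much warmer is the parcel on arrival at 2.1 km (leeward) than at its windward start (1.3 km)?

From 1300 m to 2700 m (dry): cools by 9.7 × 1.4 = 13.58°C, giving -5.58°C.
From 2700 m to 5100 m (saturated): cools by 6.2 × 2.4 = 14.88°C, giving -20.46°C.
From 5100 m to 2100 m (dry descent): warms by 9.7 × 3 = 29.1°C, giving 8.64°C.
Net change vs windward start: 8.64 − 8 = +0.64°C

+0.64°C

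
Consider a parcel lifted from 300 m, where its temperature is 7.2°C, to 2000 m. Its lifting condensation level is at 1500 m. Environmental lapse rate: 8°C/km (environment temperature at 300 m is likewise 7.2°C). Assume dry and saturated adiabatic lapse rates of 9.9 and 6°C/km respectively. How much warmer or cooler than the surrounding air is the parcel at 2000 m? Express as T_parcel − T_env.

Parcel:
  Dry to 1500 m: -9.9 × 1.2 km = -11.88°C, so T = -4.68°C.
  Saturated to 2000 m: -6 × 0.5 km = -3°C, so T = -7.68°C.
Environment:
  Environment to 2000 m: -8 × 1.7 km = -13.6°C, so T = -6.4°C.
T_parcel − T_env = -7.68 − (-6.4) = -1.28°C

-1.28°C (parcel cooler than environment)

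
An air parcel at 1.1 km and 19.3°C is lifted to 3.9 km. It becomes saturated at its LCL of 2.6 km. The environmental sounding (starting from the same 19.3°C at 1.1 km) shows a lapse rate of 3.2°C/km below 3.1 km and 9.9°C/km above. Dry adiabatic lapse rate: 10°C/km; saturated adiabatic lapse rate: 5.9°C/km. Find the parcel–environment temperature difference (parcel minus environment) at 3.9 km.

Parcel:
  From 1100 m to 2600 m (dry): cools by 10 × 1.5 = 15°C, giving 4.3°C.
  From 2600 m to 3900 m (saturated): cools by 5.9 × 1.3 = 7.67°C, giving -3.37°C.
Environment:
  From 1100 m to 3100 m (environment, lower layer): cools by 3.2 × 2 = 6.4°C, giving 12.9°C.
  From 3100 m to 3900 m (environment, upper layer): cools by 9.9 × 0.8 = 7.92°C, giving 4.98°C.
T_parcel − T_env = -3.37 − 4.98 = -8.35°C

-8.35°C (parcel cooler than environment)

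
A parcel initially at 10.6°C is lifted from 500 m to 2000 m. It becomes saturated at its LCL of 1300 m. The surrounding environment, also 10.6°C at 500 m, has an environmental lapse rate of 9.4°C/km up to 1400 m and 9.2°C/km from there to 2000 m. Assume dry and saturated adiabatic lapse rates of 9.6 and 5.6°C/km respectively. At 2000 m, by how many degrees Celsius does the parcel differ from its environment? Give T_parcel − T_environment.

+2.38°C (parcel warmer than environment)

Parcel:
  500 → 1300 m (dry, 9.6°C/km): ΔT = -9.6 × 0.8 = -7.68°C → T = 2.92°C
  1300 → 2000 m (saturated, 5.6°C/km): ΔT = -5.6 × 0.7 = -3.92°C → T = -1°C
Environment:
  500 → 1400 m (environment, lower layer, 9.4°C/km): ΔT = -9.4 × 0.9 = -8.46°C → T = 2.14°C
  1400 → 2000 m (environment, upper layer, 9.2°C/km): ΔT = -9.2 × 0.6 = -5.52°C → T = -3.38°C
T_parcel − T_env = -1 − (-3.38) = +2.38°C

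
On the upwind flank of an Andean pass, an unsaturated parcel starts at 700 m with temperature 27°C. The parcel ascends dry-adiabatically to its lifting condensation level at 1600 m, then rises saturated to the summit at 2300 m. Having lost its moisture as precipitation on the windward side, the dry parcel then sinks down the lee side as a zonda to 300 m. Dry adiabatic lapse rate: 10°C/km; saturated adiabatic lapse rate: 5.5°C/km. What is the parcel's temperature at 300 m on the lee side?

700–1600 m, dry: Δz = 0.9 km ⇒ ΔT = -9°C; T = 18°C
1600–2300 m, saturated: Δz = 0.7 km ⇒ ΔT = -3.85°C; T = 14.15°C
2300–300 m, dry descent: Δz = 2 km ⇒ ΔT = +20°C; T = 34.15°C

34.15°C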